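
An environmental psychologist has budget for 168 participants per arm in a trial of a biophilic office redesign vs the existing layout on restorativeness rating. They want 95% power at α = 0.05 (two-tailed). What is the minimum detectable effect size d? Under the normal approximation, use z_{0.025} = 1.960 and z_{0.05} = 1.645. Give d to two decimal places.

For two independent groups of n = 168 each: d_min = (z_{α/2} + z_β)·√(2/n).
z-sum = 1.960 + 1.645 = 3.605.
d_min = 3.605 × √(2/168) = 3.605 × 0.1091 = 0.393.

d_min ≈ 0.39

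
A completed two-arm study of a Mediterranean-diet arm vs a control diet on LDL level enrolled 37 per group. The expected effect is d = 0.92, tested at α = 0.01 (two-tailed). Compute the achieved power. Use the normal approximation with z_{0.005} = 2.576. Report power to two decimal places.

For two equal groups, power = Φ(d·√(n/2) − z_{α/2}).
d·√(n/2) = 0.92 × √(37/2) = 0.92 × 4.301 = 3.957.
z_β = 3.957 − 2.576 = 1.381.
Power = Φ(1.381) = 0.916.

power ≈ 0.92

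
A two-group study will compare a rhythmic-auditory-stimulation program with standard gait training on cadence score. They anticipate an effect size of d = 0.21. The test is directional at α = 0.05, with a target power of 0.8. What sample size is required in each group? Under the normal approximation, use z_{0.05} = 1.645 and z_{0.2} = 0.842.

For two independent groups with equal n: n = 2·((z_{α} + z_β) / d)².
z_{α} + z_β = 1.645 + 0.842 = 2.487.
n = 2 × (2.487 / 0.21)² = 2 × 11.843² = 2 × 140.25 = 280.5.
Round up to the next whole participant.

n = 281 per group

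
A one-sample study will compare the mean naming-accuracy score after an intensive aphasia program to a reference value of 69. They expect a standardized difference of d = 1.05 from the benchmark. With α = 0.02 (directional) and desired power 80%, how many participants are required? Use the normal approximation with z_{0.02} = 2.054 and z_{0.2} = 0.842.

For a one-sample test: n = ((z_{α} + z_β) / d)².
z_{α} + z_β = 2.054 + 0.842 = 2.896.
n = (2.896 / 1.05)² = 2.758² = 7.61.
Round up.

n = 8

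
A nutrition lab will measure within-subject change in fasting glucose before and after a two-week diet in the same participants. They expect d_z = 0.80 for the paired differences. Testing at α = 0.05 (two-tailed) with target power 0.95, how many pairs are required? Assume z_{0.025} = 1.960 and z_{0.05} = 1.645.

n = 21 pairs

For a paired (one-sample on differences) test: n = ((z_{α/2} + z_β) / d)².
z_{α/2} + z_β = 1.960 + 1.645 = 3.605.
n = (3.605 / 0.80)² = 4.506² = 20.31.
Round up.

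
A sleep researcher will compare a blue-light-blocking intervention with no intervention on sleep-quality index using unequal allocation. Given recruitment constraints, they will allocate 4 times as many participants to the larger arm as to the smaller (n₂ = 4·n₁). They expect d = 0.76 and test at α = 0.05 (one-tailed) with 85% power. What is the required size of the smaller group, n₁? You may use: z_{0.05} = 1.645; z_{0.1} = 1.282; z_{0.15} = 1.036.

With allocation ratio k = n₂/n₁ = 4, Var(x̄₁−x̄₂) = σ²(1/n₁ + 1/(k·n₁)) = σ²·(k+1)/(k·n₁).
So n₁ = (1 + 1/k)·((z_{α} + z_β)/d)² = 1.250 × (2.681/0.76)².
n₁ = 1.250 × 12.44 = 15.6.
Round up: n₁ = 16, giving n₂ = 4 × 16 = 64.

n₁ = 16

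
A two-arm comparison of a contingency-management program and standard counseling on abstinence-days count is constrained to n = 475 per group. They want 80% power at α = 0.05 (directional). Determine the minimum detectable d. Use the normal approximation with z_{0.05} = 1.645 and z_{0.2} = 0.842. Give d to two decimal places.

d_min ≈ 0.16

For two independent groups of n = 475 each: d_min = (z_{α} + z_β)·√(2/n).
z-sum = 1.645 + 0.842 = 2.487.
d_min = 2.487 × √(2/475) = 2.487 × 0.0649 = 0.161.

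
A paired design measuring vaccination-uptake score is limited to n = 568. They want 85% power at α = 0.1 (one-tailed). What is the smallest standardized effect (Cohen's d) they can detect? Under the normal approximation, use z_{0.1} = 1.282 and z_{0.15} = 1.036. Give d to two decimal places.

For a single sample (or paired design) of n = 568: d_min = (z_{α} + z_β)/√n.
z-sum = 1.282 + 1.036 = 2.318.
d_min = 2.318 / √568 = 2.318 / 23.833 = 0.097.

d_min ≈ 0.10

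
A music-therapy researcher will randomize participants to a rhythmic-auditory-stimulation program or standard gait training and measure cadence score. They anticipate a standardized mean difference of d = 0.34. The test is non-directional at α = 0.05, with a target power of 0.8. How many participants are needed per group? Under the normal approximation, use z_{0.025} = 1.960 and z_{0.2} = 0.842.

n = 136 per group

For two independent groups with equal n: n = 2·((z_{α/2} + z_β) / d)².
z_{α/2} + z_β = 1.960 + 0.842 = 2.802.
n = 2 × (2.802 / 0.34)² = 2 × 8.241² = 2 × 67.92 = 135.8.
Round up to the next whole participant.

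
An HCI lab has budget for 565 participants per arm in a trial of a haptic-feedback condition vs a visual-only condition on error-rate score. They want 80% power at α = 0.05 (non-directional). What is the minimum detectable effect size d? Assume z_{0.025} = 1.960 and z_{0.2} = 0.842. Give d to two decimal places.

d_min ≈ 0.17

For two independent groups of n = 565 each: d_min = (z_{α/2} + z_β)·√(2/n).
z-sum = 1.960 + 0.842 = 2.802.
d_min = 2.802 × √(2/565) = 2.802 × 0.0595 = 0.167.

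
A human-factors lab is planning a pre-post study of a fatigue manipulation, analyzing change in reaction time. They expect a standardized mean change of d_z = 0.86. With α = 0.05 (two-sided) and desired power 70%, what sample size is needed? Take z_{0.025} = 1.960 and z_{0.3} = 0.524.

For a paired (one-sample on differences) test: n = ((z_{α/2} + z_β) / d)².
z_{α/2} + z_β = 1.960 + 0.524 = 2.484.
n = (2.484 / 0.86)² = 2.888² = 8.34.
Round up.

n = 9 pairs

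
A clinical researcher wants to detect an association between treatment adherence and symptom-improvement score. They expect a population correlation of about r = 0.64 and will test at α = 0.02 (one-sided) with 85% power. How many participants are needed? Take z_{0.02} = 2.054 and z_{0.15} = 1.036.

n = 20

Fisher's z: C = ½·ln((1+r)/(1−r)) = ½·ln(4.5556) = 0.7582.
n = ((z_{α} + z_β)/C)² + 3.
(2.054 + 1.036) / 0.7582 = 3.090 / 0.7582 = 4.075.
n = 4.075² + 3 = 16.61 + 3 = 19.6.
Round up.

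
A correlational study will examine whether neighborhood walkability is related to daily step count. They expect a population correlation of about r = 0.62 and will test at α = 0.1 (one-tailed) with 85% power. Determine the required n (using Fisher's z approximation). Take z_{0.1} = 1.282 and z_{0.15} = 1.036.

n = 14

Fisher's z: C = ½·ln((1+r)/(1−r)) = ½·ln(4.2632) = 0.7250.
n = ((z_{α} + z_β)/C)² + 3.
(1.282 + 1.036) / 0.7250 = 2.318 / 0.7250 = 3.197.
n = 3.197² + 3 = 10.22 + 3 = 13.2.
Round up.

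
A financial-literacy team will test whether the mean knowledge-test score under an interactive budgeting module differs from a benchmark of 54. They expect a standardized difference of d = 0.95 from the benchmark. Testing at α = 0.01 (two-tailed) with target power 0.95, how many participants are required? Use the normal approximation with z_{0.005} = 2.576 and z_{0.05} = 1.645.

For a one-sample test: n = ((z_{α/2} + z_β) / d)².
z_{α/2} + z_β = 2.576 + 1.645 = 4.221.
n = (4.221 / 0.95)² = 4.443² = 19.74.
Round up.

n = 20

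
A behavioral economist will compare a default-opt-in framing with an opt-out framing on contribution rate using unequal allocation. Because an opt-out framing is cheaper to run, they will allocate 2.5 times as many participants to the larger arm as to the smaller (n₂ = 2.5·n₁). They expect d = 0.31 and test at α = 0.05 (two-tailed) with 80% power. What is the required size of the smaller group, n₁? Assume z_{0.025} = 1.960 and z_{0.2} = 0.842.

With allocation ratio k = n₂/n₁ = 2.5, Var(x̄₁−x̄₂) = σ²(1/n₁ + 1/(k·n₁)) = σ²·(k+1)/(k·n₁).
So n₁ = (1 + 1/k)·((z_{α/2} + z_β)/d)² = 1.400 × (2.802/0.31)².
n₁ = 1.400 × 81.70 = 114.4.
Round up: n₁ = 115, giving n₂ = ⌈2.5 × 115⌉ = ⌈287.5⌉ = 288.

n₁ = 115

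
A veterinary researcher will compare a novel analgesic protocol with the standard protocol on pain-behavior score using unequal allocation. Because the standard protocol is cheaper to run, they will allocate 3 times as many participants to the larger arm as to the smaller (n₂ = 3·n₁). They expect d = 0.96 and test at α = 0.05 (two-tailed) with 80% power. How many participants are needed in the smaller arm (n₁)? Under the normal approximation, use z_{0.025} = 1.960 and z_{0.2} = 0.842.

With allocation ratio k = n₂/n₁ = 3, Var(x̄₁−x̄₂) = σ²(1/n₁ + 1/(k·n₁)) = σ²·(k+1)/(k·n₁).
So n₁ = (1 + 1/k)·((z_{α/2} + z_β)/d)² = 1.333 × (2.802/0.96)².
n₁ = 1.333 × 8.52 = 11.4.
Round up: n₁ = 12, giving n₂ = 3 × 12 = 36.

n₁ = 12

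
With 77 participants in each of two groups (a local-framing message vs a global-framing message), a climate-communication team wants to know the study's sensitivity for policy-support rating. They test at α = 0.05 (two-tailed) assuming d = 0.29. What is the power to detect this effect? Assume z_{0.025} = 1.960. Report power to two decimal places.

power ≈ 0.44

For two equal groups, power = Φ(d·√(n/2) − z_{α/2}).
d·√(n/2) = 0.29 × √(77/2) = 0.29 × 6.205 = 1.799.
z_β = 1.799 − 1.960 = -0.161.
Power = Φ(-0.161) = 0.436.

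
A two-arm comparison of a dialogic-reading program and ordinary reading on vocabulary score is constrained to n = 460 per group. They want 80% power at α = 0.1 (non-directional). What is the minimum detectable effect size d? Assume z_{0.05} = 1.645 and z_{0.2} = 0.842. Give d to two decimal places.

d_min ≈ 0.16

For two independent groups of n = 460 each: d_min = (z_{α/2} + z_β)·√(2/n).
z-sum = 1.645 + 0.842 = 2.487.
d_min = 2.487 × √(2/460) = 2.487 × 0.0659 = 0.164.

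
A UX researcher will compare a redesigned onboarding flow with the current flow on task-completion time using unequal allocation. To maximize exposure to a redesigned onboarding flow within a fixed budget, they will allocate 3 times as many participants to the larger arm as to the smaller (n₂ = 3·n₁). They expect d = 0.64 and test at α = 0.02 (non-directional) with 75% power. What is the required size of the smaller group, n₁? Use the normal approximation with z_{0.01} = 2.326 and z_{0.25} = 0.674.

With allocation ratio k = n₂/n₁ = 3, Var(x̄₁−x̄₂) = σ²(1/n₁ + 1/(k·n₁)) = σ²·(k+1)/(k·n₁).
So n₁ = (1 + 1/k)·((z_{α/2} + z_β)/d)² = 1.333 × (3.000/0.64)².
n₁ = 1.333 × 21.97 = 29.3.
Round up: n₁ = 30, giving n₂ = 3 × 30 = 90.

n₁ = 30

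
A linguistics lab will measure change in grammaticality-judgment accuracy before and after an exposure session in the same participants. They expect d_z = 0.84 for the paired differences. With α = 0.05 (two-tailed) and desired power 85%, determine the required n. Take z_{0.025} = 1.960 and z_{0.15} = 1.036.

n = 13 pairs

For a paired (one-sample on differences) test: n = ((z_{α/2} + z_β) / d)².
z_{α/2} + z_β = 1.960 + 1.036 = 2.996.
n = (2.996 / 0.84)² = 3.567² = 12.72.
Round up.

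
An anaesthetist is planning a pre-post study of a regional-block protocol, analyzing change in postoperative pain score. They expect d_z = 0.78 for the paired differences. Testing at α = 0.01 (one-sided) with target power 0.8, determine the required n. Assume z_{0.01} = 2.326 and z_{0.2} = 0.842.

n = 17 pairs

For a paired (one-sample on differences) test: n = ((z_{α} + z_β) / d)².
z_{α} + z_β = 2.326 + 0.842 = 3.168.
n = (3.168 / 0.78)² = 4.062² = 16.50.
Round up.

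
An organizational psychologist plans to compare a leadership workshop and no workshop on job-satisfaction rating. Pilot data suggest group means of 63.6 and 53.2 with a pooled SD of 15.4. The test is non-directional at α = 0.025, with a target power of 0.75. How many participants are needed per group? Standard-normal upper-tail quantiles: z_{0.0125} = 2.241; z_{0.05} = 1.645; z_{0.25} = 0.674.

Cohen's d = |M₁ − M₂| / SD_pooled = |63.6 − 53.2| / 15.4 = 10.4 / 15.4 = 0.675.
For two independent groups with equal n: n = 2·((z_{α/2} + z_β) / d)².
z_{α/2} + z_β = 2.241 + 0.674 = 2.915.
n = 2 × (2.915 / 0.675)² = 2 × 4.319² = 2 × 18.65 = 37.3.
Round up to the next whole participant.

n = 38 per group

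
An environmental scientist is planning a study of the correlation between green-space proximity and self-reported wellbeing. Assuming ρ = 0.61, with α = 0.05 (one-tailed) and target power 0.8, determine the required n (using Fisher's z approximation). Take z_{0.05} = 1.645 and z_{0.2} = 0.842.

Fisher's z: C = ½·ln((1+r)/(1−r)) = ½·ln(4.1282) = 0.7089.
n = ((z_{α} + z_β)/C)² + 3.
(1.645 + 0.842) / 0.7089 = 2.487 / 0.7089 = 3.508.
n = 3.508² + 3 = 12.31 + 3 = 15.3.
Round up.

n = 16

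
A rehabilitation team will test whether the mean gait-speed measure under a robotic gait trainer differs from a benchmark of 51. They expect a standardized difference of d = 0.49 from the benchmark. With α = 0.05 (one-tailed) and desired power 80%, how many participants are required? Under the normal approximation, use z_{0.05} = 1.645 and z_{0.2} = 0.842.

n = 26

For a one-sample test: n = ((z_{α} + z_β) / d)².
z_{α} + z_β = 1.645 + 0.842 = 2.487.
n = (2.487 / 0.49)² = 5.076² = 25.76.
Round up.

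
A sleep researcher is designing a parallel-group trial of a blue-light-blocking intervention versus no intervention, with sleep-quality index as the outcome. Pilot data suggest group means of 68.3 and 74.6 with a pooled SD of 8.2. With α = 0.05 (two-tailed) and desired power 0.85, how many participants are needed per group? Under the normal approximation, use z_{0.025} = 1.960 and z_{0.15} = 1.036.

n = 31 per group

Cohen's d = |M₁ − M₂| / SD_pooled = |68.3 − 74.6| / 8.2 = 6.3 / 8.2 = 0.768.
For two independent groups with equal n: n = 2·((z_{α/2} + z_β) / d)².
z_{α/2} + z_β = 1.960 + 1.036 = 2.996.
n = 2 × (2.996 / 0.768)² = 2 × 3.901² = 2 × 15.22 = 30.4.
Round up to the next whole participant.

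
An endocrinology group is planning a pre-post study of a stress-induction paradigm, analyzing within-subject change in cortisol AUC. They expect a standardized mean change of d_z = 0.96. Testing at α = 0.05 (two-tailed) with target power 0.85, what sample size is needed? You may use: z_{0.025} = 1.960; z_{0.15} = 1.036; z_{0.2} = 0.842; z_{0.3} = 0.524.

For a paired (one-sample on differences) test: n = ((z_{α/2} + z_β) / d)².
z_{α/2} + z_β = 1.960 + 1.036 = 2.996.
n = (2.996 / 0.96)² = 3.121² = 9.74.
Round up.

n = 10 pairs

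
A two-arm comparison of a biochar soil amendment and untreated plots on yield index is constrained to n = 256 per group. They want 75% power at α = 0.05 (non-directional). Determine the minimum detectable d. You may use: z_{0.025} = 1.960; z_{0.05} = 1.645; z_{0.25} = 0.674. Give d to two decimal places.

For two independent groups of n = 256 each: d_min = (z_{α/2} + z_β)·√(2/n).
z-sum = 1.960 + 0.674 = 2.634.
d_min = 2.634 × √(2/256) = 2.634 × 0.0884 = 0.233.

d_min ≈ 0.23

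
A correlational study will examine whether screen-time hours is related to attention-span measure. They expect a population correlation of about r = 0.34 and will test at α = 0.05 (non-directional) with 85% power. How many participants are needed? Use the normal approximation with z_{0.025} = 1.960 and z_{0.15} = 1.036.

Fisher's z: C = ½·ln((1+r)/(1−r)) = ½·ln(2.0303) = 0.3541.
n = ((z_{α/2} + z_β)/C)² + 3.
(1.960 + 1.036) / 0.3541 = 2.996 / 0.3541 = 8.461.
n = 8.461² + 3 = 71.59 + 3 = 74.6.
Round up.

n = 75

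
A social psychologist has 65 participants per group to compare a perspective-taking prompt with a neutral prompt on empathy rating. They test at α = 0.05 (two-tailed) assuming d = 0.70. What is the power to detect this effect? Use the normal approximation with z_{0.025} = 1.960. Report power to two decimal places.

For two equal groups, power = Φ(d·√(n/2) − z_{α/2}).
d·√(n/2) = 0.70 × √(65/2) = 0.70 × 5.701 = 3.991.
z_β = 3.991 − 1.960 = 2.031.
Power = Φ(2.031) = 0.979.

power ≈ 0.98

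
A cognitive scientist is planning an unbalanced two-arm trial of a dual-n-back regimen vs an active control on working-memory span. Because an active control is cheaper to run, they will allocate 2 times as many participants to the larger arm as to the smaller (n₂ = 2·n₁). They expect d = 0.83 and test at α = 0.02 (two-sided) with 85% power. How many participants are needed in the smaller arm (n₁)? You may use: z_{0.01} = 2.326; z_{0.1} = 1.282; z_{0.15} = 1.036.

n₁ = 25

With allocation ratio k = n₂/n₁ = 2, Var(x̄₁−x̄₂) = σ²(1/n₁ + 1/(k·n₁)) = σ²·(k+1)/(k·n₁).
So n₁ = (1 + 1/k)·((z_{α/2} + z_β)/d)² = 1.500 × (3.362/0.83)².
n₁ = 1.500 × 16.41 = 24.6.
Round up: n₁ = 25, giving n₂ = 2 × 25 = 50.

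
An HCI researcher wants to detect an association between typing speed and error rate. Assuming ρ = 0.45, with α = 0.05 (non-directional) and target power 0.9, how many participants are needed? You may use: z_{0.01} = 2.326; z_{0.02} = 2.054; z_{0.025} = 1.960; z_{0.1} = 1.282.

n = 48

Fisher's z: C = ½·ln((1+r)/(1−r)) = ½·ln(2.6364) = 0.4847.
n = ((z_{α/2} + z_β)/C)² + 3.
(1.960 + 1.282) / 0.4847 = 3.242 / 0.4847 = 6.689.
n = 6.689² + 3 = 44.74 + 3 = 47.7.
Round up.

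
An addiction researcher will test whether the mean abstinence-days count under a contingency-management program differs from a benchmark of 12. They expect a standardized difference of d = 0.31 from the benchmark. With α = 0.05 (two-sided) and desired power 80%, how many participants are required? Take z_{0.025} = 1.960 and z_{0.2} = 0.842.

For a one-sample test: n = ((z_{α/2} + z_β) / d)².
z_{α/2} + z_β = 1.960 + 0.842 = 2.802.
n = (2.802 / 0.31)² = 9.039² = 81.70.
Round up.

n = 82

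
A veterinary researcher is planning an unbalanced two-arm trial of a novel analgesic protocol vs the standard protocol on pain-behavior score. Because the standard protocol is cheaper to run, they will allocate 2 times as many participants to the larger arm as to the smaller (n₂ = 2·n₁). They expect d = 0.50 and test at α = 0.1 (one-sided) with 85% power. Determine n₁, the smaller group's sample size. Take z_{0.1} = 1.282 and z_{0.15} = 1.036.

With allocation ratio k = n₂/n₁ = 2, Var(x̄₁−x̄₂) = σ²(1/n₁ + 1/(k·n₁)) = σ²·(k+1)/(k·n₁).
So n₁ = (1 + 1/k)·((z_{α} + z_β)/d)² = 1.500 × (2.318/0.50)².
n₁ = 1.500 × 21.49 = 32.2.
Round up: n₁ = 33, giving n₂ = 2 × 33 = 66.

n₁ = 33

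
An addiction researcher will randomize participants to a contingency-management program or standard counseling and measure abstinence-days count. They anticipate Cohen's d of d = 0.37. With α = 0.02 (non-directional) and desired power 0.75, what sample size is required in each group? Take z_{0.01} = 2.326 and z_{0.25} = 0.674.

n = 132 per group

For two independent groups with equal n: n = 2·((z_{α/2} + z_β) / d)².
z_{α/2} + z_β = 2.326 + 0.674 = 3.000.
n = 2 × (3.000 / 0.37)² = 2 × 8.108² = 2 × 65.74 = 131.5.
Round up to the next whole participant.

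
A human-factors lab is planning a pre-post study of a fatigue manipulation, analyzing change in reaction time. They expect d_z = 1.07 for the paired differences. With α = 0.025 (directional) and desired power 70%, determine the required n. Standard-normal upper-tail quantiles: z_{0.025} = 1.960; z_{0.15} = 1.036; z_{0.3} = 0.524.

For a paired (one-sample on differences) test: n = ((z_{α} + z_β) / d)².
z_{α} + z_β = 1.960 + 0.524 = 2.484.
n = (2.484 / 1.07)² = 2.321² = 5.39.
Round up.

n = 6 pairs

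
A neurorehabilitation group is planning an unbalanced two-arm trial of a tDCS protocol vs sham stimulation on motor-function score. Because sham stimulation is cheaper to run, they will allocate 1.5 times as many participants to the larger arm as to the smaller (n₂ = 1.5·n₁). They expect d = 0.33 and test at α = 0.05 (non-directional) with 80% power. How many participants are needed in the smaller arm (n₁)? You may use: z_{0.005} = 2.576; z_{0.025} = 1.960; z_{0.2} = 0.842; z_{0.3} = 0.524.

With allocation ratio k = n₂/n₁ = 1.5, Var(x̄₁−x̄₂) = σ²(1/n₁ + 1/(k·n₁)) = σ²·(k+1)/(k·n₁).
So n₁ = (1 + 1/k)·((z_{α/2} + z_β)/d)² = 1.667 × (2.802/0.33)².
n₁ = 1.667 × 72.10 = 120.2.
Round up: n₁ = 121, giving n₂ = ⌈1.5 × 121⌉ = ⌈181.5⌉ = 182.

n₁ = 121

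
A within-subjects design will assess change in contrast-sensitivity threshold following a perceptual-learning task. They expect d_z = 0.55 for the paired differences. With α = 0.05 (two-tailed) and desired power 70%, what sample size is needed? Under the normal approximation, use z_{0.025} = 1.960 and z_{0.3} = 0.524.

For a paired (one-sample on differences) test: n = ((z_{α/2} + z_β) / d)².
z_{α/2} + z_β = 1.960 + 0.524 = 2.484.
n = (2.484 / 0.55)² = 4.516² = 20.40.
Round up.

n = 21 pairs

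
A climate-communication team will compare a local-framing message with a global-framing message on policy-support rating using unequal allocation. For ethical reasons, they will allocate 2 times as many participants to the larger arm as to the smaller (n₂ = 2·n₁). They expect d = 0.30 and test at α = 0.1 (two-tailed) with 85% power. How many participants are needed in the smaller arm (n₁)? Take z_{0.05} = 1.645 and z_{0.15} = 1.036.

n₁ = 120

With allocation ratio k = n₂/n₁ = 2, Var(x̄₁−x̄₂) = σ²(1/n₁ + 1/(k·n₁)) = σ²·(k+1)/(k·n₁).
So n₁ = (1 + 1/k)·((z_{α/2} + z_β)/d)² = 1.500 × (2.681/0.30)².
n₁ = 1.500 × 79.86 = 119.8.
Round up: n₁ = 120, giving n₂ = 2 × 120 = 240.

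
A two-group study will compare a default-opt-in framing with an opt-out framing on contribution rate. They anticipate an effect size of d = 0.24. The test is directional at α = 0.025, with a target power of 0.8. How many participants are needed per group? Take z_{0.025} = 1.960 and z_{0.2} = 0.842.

For two independent groups with equal n: n = 2·((z_{α} + z_β) / d)².
z_{α} + z_β = 1.960 + 0.842 = 2.802.
n = 2 × (2.802 / 0.24)² = 2 × 11.675² = 2 × 136.31 = 272.6.
Round up to the next whole participant.

n = 273 per group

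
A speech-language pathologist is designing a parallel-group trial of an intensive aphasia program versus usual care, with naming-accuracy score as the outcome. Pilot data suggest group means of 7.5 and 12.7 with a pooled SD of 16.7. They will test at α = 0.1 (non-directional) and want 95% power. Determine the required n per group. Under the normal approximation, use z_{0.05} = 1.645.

Cohen's d = |M₁ − M₂| / SD_pooled = |7.5 − 12.7| / 16.7 = 5.2 / 16.7 = 0.311.
For two independent groups with equal n: n = 2·((z_{α/2} + z_β) / d)².
z_{α/2} + z_β = 1.645 + 1.645 = 3.290.
n = 2 × (3.290 / 0.311)² = 2 × 10.579² = 2 × 111.91 = 223.8.
Round up to the next whole participant.

n = 224 per group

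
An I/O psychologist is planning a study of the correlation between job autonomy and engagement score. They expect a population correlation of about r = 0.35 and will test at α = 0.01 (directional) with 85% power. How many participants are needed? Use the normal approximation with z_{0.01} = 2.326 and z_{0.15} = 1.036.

n = 88

Fisher's z: C = ½·ln((1+r)/(1−r)) = ½·ln(2.0769) = 0.3654.
n = ((z_{α} + z_β)/C)² + 3.
(2.326 + 1.036) / 0.3654 = 3.362 / 0.3654 = 9.201.
n = 9.201² + 3 = 84.66 + 3 = 87.7.
Round up.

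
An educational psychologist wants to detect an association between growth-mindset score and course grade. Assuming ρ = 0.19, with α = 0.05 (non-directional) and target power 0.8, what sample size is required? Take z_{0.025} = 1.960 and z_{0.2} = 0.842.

Fisher's z: C = ½·ln((1+r)/(1−r)) = ½·ln(1.4691) = 0.1923.
n = ((z_{α/2} + z_β)/C)² + 3.
(1.960 + 0.842) / 0.1923 = 2.802 / 0.1923 = 14.571.
n = 14.571² + 3 = 212.31 + 3 = 215.3.
Round up.

n = 216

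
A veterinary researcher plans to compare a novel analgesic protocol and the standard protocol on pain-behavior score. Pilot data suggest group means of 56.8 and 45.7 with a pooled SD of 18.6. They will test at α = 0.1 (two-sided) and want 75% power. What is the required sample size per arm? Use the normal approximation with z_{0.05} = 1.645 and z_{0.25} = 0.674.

n = 31 per group

Cohen's d = |M₁ − M₂| / SD_pooled = |56.8 − 45.7| / 18.6 = 11.1 / 18.6 = 0.597.
For two independent groups with equal n: n = 2·((z_{α/2} + z_β) / d)².
z_{α/2} + z_β = 1.645 + 0.674 = 2.319.
n = 2 × (2.319 / 0.597)² = 2 × 3.884² = 2 × 15.09 = 30.2.
Round up to the next whole participant.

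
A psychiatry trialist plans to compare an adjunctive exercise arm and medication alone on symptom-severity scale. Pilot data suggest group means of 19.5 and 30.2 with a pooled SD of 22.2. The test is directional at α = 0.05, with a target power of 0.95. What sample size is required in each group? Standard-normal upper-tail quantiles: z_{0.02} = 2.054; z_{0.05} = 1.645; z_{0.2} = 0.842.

Cohen's d = |M₁ − M₂| / SD_pooled = |19.5 − 30.2| / 22.2 = 10.7 / 22.2 = 0.482.
For two independent groups with equal n: n = 2·((z_{α} + z_β) / d)².
z_{α} + z_β = 1.645 + 1.645 = 3.290.
n = 2 × (3.290 / 0.482)² = 2 × 6.826² = 2 × 46.59 = 93.2.
Round up to the next whole participant.

n = 94 per group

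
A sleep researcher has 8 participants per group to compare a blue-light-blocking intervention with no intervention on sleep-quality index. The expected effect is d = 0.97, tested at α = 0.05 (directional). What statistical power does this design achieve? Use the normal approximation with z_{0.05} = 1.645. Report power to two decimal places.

power ≈ 0.62

For two equal groups, power = Φ(d·√(n/2) − z_{α}).
d·√(n/2) = 0.97 × √(8/2) = 0.97 × 2.000 = 1.940.
z_β = 1.940 − 1.645 = 0.295.
Power = Φ(0.295) = 0.616.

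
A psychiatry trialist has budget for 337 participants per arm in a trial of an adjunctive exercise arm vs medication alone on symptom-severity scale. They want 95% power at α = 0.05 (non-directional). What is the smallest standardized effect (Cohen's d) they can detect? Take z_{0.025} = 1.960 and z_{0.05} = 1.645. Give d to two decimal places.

d_min ≈ 0.28

For two independent groups of n = 337 each: d_min = (z_{α/2} + z_β)·√(2/n).
z-sum = 1.960 + 1.645 = 3.605.
d_min = 3.605 × √(2/337) = 3.605 × 0.0770 = 0.278.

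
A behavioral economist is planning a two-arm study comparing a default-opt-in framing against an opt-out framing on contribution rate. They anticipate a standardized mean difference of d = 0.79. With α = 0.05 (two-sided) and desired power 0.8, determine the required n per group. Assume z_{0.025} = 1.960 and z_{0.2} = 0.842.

n = 26 per group

For two independent groups with equal n: n = 2·((z_{α/2} + z_β) / d)².
z_{α/2} + z_β = 1.960 + 0.842 = 2.802.
n = 2 × (2.802 / 0.79)² = 2 × 3.547² = 2 × 12.58 = 25.2.
Round up to the next whole participant.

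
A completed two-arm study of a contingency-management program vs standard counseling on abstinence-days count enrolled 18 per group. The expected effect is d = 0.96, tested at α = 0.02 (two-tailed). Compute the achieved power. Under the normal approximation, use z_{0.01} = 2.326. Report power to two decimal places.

For two equal groups, power = Φ(d·√(n/2) − z_{α/2}).
d·√(n/2) = 0.96 × √(18/2) = 0.96 × 3.000 = 2.880.
z_β = 2.880 − 2.326 = 0.554.
Power = Φ(0.554) = 0.710.

power ≈ 0.71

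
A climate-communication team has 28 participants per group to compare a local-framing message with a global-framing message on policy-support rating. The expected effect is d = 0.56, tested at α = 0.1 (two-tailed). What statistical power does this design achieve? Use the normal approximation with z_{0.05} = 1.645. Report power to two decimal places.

For two equal groups, power = Φ(d·√(n/2) − z_{α/2}).
d·√(n/2) = 0.56 × √(28/2) = 0.56 × 3.742 = 2.095.
z_β = 2.095 − 1.645 = 0.450.
Power = Φ(0.450) = 0.674.

power ≈ 0.67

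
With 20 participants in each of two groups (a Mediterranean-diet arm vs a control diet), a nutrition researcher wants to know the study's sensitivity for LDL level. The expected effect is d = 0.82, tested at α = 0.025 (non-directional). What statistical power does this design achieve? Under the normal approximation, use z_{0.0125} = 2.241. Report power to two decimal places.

For two equal groups, power = Φ(d·√(n/2) − z_{α/2}).
d·√(n/2) = 0.82 × √(20/2) = 0.82 × 3.162 = 2.593.
z_β = 2.593 − 2.241 = 0.352.
Power = Φ(0.352) = 0.638.

power ≈ 0.64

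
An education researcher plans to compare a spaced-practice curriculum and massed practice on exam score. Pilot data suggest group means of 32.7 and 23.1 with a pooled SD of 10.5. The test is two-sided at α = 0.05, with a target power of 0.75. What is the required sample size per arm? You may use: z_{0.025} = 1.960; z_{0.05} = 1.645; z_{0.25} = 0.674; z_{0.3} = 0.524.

n = 17 per group

Cohen's d = |M₁ − M₂| / SD_pooled = |32.7 − 23.1| / 10.5 = 9.6 / 10.5 = 0.914.
For two independent groups with equal n: n = 2·((z_{α/2} + z_β) / d)².
z_{α/2} + z_β = 1.960 + 0.674 = 2.634.
n = 2 × (2.634 / 0.914)² = 2 × 2.882² = 2 × 8.30 = 16.6.
Round up to the next whole participant.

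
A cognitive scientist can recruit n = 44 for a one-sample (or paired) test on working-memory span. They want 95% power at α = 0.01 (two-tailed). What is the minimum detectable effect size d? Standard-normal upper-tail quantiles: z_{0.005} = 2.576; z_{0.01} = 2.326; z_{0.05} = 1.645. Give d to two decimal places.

For a single sample (or paired design) of n = 44: d_min = (z_{α/2} + z_β)/√n.
z-sum = 2.576 + 1.645 = 4.221.
d_min = 4.221 / √44 = 4.221 / 6.633 = 0.636.

d_min ≈ 0.64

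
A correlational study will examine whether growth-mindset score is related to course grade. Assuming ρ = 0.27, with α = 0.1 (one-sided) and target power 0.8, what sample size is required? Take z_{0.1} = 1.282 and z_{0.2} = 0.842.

n = 62

Fisher's z: C = ½·ln((1+r)/(1−r)) = ½·ln(1.7397) = 0.2769.
n = ((z_{α} + z_β)/C)² + 3.
(1.282 + 0.842) / 0.2769 = 2.124 / 0.2769 = 7.671.
n = 7.671² + 3 = 58.84 + 3 = 61.8.
Round up.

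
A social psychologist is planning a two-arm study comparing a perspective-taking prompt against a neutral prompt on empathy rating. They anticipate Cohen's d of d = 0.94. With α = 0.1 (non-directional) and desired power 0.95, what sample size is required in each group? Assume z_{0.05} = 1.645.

For two independent groups with equal n: n = 2·((z_{α/2} + z_β) / d)².
z_{α/2} + z_β = 1.645 + 1.645 = 3.290.
n = 2 × (3.290 / 0.94)² = 2 × 3.500² = 2 × 12.25 = 24.5.
Round up to the next whole participant.

n = 25 per group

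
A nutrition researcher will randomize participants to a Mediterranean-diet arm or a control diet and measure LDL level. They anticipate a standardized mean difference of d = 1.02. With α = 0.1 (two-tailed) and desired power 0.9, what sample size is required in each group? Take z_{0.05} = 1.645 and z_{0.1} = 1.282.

n = 17 per group

For two independent groups with equal n: n = 2·((z_{α/2} + z_β) / d)².
z_{α/2} + z_β = 1.645 + 1.282 = 2.927.
n = 2 × (2.927 / 1.02)² = 2 × 2.870² = 2 × 8.23 = 16.5.
Round up to the next whole participant.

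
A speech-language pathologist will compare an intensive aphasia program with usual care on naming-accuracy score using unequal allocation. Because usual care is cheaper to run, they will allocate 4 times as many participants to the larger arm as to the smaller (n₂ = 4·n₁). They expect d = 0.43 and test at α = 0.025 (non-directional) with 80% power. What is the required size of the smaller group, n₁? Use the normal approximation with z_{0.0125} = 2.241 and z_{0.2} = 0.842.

n₁ = 65

With allocation ratio k = n₂/n₁ = 4, Var(x̄₁−x̄₂) = σ²(1/n₁ + 1/(k·n₁)) = σ²·(k+1)/(k·n₁).
So n₁ = (1 + 1/k)·((z_{α/2} + z_β)/d)² = 1.250 × (3.083/0.43)².
n₁ = 1.250 × 51.41 = 64.3.
Round up: n₁ = 65, giving n₂ = 4 × 65 = 260.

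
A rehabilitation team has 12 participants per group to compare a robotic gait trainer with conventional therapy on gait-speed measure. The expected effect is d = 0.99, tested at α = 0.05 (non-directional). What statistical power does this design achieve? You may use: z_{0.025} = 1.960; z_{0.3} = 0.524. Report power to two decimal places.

For two equal groups, power = Φ(d·√(n/2) − z_{α/2}).
d·√(n/2) = 0.99 × √(12/2) = 0.99 × 2.449 = 2.425.
z_β = 2.425 − 1.960 = 0.465.
Power = Φ(0.465) = 0.679.

power ≈ 0.68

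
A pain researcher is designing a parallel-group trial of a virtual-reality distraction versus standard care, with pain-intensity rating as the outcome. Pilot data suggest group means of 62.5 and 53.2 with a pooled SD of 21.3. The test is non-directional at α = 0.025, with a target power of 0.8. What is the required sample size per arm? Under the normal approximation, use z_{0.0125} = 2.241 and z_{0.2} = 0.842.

Cohen's d = |M₁ − M₂| / SD_pooled = |62.5 − 53.2| / 21.3 = 9.3 / 21.3 = 0.437.
For two independent groups with equal n: n = 2·((z_{α/2} + z_β) / d)².
z_{α/2} + z_β = 2.241 + 0.842 = 3.083.
n = 2 × (3.083 / 0.437)² = 2 × 7.055² = 2 × 49.77 = 99.5.
Round up to the next whole participant.

n = 100 per group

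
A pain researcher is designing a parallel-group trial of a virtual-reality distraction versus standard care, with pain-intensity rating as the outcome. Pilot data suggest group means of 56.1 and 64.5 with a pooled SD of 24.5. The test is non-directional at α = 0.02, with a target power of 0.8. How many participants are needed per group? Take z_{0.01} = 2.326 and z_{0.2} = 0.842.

n = 171 per group

Cohen's d = |M₁ − M₂| / SD_pooled = |56.1 − 64.5| / 24.5 = 8.4 / 24.5 = 0.343.
For two independent groups with equal n: n = 2·((z_{α/2} + z_β) / d)².
z_{α/2} + z_β = 2.326 + 0.842 = 3.168.
n = 2 × (3.168 / 0.343)² = 2 × 9.236² = 2 × 85.31 = 170.6.
Round up to the next whole participant.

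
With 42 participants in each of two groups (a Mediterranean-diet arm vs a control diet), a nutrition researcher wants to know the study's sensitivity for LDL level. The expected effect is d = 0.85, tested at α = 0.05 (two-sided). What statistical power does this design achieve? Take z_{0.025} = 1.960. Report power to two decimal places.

power ≈ 0.97

For two equal groups, power = Φ(d·√(n/2) − z_{α/2}).
d·√(n/2) = 0.85 × √(42/2) = 0.85 × 4.583 = 3.895.
z_β = 3.895 − 1.960 = 1.935.
Power = Φ(1.935) = 0.974.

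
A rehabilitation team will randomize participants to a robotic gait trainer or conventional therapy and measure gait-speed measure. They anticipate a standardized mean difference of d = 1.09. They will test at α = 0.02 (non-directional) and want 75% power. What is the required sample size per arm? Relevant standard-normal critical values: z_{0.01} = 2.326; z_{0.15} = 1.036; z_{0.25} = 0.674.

For two independent groups with equal n: n = 2·((z_{α/2} + z_β) / d)².
z_{α/2} + z_β = 2.326 + 0.674 = 3.000.
n = 2 × (3.000 / 1.09)² = 2 × 2.752² = 2 × 7.58 = 15.2.
Round up to the next whole participant.

n = 16 per group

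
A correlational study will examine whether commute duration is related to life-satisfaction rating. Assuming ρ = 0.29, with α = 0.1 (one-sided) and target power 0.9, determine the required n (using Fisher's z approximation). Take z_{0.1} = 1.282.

Fisher's z: C = ½·ln((1+r)/(1−r)) = ½·ln(1.8169) = 0.2986.
n = ((z_{α} + z_β)/C)² + 3.
(1.282 + 1.282) / 0.2986 = 2.564 / 0.2986 = 8.587.
n = 8.587² + 3 = 73.73 + 3 = 76.7.
Round up.

n = 77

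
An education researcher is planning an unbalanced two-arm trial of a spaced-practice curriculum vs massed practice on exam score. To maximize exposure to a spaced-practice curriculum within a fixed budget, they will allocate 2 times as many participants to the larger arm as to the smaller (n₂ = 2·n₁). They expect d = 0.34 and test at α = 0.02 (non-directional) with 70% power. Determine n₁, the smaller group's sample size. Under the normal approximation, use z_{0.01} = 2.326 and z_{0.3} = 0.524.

With allocation ratio k = n₂/n₁ = 2, Var(x̄₁−x̄₂) = σ²(1/n₁ + 1/(k·n₁)) = σ²·(k+1)/(k·n₁).
So n₁ = (1 + 1/k)·((z_{α/2} + z_β)/d)² = 1.500 × (2.850/0.34)².
n₁ = 1.500 × 70.26 = 105.4.
Round up: n₁ = 106, giving n₂ = 2 × 106 = 212.

n₁ = 106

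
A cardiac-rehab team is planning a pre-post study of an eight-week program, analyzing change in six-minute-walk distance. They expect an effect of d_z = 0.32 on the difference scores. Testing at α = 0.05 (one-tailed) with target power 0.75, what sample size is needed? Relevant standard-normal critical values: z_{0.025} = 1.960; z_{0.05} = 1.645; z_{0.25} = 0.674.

n = 53 pairs

For a paired (one-sample on differences) test: n = ((z_{α} + z_β) / d)².
z_{α} + z_β = 1.645 + 0.674 = 2.319.
n = (2.319 / 0.32)² = 7.247² = 52.52.
Round up.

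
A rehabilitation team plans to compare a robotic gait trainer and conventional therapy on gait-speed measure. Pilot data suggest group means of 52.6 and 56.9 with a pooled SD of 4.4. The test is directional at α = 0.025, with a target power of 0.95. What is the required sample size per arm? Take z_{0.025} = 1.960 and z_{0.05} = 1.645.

n = 28 per group

Cohen's d = |M₁ − M₂| / SD_pooled = |52.6 − 56.9| / 4.4 = 4.3 / 4.4 = 0.977.
For two independent groups with equal n: n = 2·((z_{α} + z_β) / d)².
z_{α} + z_β = 1.960 + 1.645 = 3.605.
n = 2 × (3.605 / 0.977)² = 2 × 3.690² = 2 × 13.62 = 27.2.
Round up to the next whole participant.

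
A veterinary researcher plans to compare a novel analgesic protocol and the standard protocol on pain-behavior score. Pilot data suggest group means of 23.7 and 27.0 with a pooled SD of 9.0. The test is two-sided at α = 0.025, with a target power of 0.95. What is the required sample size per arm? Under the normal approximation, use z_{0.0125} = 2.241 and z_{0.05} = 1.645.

n = 225 per group

Cohen's d = |M₁ − M₂| / SD_pooled = |23.7 − 27.0| / 9.0 = 3.3 / 9.0 = 0.367.
For two independent groups with equal n: n = 2·((z_{α/2} + z_β) / d)².
z_{α/2} + z_β = 2.241 + 1.645 = 3.886.
n = 2 × (3.886 / 0.367)² = 2 × 10.589² = 2 × 112.12 = 224.2.
Round up to the next whole participant.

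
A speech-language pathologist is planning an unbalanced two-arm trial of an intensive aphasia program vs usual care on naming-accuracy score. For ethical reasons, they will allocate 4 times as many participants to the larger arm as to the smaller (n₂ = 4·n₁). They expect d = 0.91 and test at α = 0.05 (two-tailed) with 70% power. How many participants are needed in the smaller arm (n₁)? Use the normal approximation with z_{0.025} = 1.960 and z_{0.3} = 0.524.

With allocation ratio k = n₂/n₁ = 4, Var(x̄₁−x̄₂) = σ²(1/n₁ + 1/(k·n₁)) = σ²·(k+1)/(k·n₁).
So n₁ = (1 + 1/k)·((z_{α/2} + z_β)/d)² = 1.250 × (2.484/0.91)².
n₁ = 1.250 × 7.45 = 9.3.
Round up: n₁ = 10, giving n₂ = 4 × 10 = 40.

n₁ = 10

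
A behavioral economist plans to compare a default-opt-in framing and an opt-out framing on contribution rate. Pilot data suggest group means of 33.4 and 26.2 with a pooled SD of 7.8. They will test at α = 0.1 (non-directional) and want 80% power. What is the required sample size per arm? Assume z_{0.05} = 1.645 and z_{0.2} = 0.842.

Cohen's d = |M₁ − M₂| / SD_pooled = |33.4 − 26.2| / 7.8 = 7.2 / 7.8 = 0.923.
For two independent groups with equal n: n = 2·((z_{α/2} + z_β) / d)².
z_{α/2} + z_β = 1.645 + 0.842 = 2.487.
n = 2 × (2.487 / 0.923)² = 2 × 2.694² = 2 × 7.26 = 14.5.
Round up to the next whole participant.

n = 15 per group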